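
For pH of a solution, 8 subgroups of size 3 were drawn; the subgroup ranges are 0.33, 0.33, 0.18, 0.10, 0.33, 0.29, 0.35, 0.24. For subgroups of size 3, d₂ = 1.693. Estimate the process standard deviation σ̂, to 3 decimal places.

R̄ = (0.33 + 0.33 + 0.18 + 0.10 + 0.33 + 0.29 + 0.35 + 0.24) / 8 = 0.2687
σ̂ = R̄ / d₂ = 0.2687 / 1.693 = 0.1587

0.159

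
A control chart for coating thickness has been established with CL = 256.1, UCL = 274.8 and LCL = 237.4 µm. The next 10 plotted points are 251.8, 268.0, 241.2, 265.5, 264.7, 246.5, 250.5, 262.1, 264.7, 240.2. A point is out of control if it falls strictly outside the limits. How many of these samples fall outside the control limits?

0

All 10 points lie within [237.4, 274.8].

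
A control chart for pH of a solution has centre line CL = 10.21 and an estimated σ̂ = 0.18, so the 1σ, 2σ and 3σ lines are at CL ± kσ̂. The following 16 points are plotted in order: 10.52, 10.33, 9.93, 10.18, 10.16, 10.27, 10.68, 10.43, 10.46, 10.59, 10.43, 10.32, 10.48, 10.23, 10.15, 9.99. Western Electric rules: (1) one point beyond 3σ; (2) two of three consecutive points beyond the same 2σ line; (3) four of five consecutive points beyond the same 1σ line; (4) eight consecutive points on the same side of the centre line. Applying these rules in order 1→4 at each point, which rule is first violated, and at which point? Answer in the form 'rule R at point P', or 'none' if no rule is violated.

Zone of each point (C = within 1σ̂, B = 1σ̂–2σ̂, A = 2σ̂–3σ̂, * = beyond 3σ̂; sign = side of CL): 1:+B, 2:+C, 3:-B, 4:-C, 5:-C, 6:+C, 7:+A, 8:+B, 9:+B, 10:+A, 11:+B, 12:+C, 13:+B, 14:+C, 15:-C, 16:-B
Rule 3 (four of five consecutive points beyond the same 1σ limit) is satisfied at point 10.

rule 3 at point 10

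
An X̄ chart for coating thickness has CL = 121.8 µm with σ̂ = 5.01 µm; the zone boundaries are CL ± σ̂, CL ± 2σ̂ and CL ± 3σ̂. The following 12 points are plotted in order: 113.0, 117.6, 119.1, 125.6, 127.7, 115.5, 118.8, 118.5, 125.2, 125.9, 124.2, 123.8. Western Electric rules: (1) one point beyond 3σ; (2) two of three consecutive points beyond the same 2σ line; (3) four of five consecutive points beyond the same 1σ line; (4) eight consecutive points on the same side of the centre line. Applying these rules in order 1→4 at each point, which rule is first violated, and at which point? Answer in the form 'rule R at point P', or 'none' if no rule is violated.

Zone of each point (C = within 1σ̂, B = 1σ̂–2σ̂, A = 2σ̂–3σ̂, * = beyond 3σ̂; sign = side of CL): 1:-B, 2:-C, 3:-C, 4:+C, 5:+B, 6:-B, 7:-C, 8:-C, 9:+C, 10:+C, 11:+C, 12:+C
No rule fires across all 12 points.

none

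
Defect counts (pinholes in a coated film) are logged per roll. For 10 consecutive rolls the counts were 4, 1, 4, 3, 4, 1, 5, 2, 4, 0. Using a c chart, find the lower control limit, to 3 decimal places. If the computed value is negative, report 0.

0.000

c̄ = (4 + 1 + 4 + 3 + 4 + 1 + 5 + 2 + 4 + 0) / 10 = 28 / 10 = 2.8000
LCL = c̄ − 3√c̄ = 2.8000 − 3 × 1.6733 = -2.2200 → 0 (cannot be negative)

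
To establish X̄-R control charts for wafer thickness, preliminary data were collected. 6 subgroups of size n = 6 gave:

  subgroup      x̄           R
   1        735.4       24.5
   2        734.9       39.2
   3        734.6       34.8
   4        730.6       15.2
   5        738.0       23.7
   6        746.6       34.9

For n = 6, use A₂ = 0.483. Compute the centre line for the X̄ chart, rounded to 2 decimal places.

X̄̄ = (735.4 + 734.9 + 734.6 + 730.6 + 738.0 + 746.6) / 6 = 4420.1000 / 6 = 736.6833
CL = X̄̄ = 736.6833

736.68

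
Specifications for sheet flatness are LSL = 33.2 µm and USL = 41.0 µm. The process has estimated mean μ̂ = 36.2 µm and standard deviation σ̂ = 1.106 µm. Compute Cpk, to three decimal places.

0.904

Cpu = (USL − μ̂) / (3σ̂) = (41.0 − 36.2) / (3 × 1.106) = 1.4467; Cpl = (μ̂ − LSL) / (3σ̂) = (36.2 − 33.2) / (3 × 1.106) = 0.9042; Cpk = min(Cpu, Cpl) = 0.9042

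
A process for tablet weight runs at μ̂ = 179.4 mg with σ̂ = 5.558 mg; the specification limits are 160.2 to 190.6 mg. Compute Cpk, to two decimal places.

Cpu = (USL − μ̂) / (3σ̂) = (190.6 − 179.4) / (3 × 5.558) = 0.6717; Cpl = (μ̂ − LSL) / (3σ̂) = (179.4 − 160.2) / (3 × 5.558) = 1.1515; Cpk = min(Cpu, Cpl) = 0.6717

0.67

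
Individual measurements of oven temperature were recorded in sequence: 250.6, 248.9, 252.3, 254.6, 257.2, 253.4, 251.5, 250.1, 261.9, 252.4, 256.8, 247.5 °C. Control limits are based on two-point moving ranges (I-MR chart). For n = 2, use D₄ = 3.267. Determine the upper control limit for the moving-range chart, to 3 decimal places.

Moving ranges: 1.7, 3.4, 2.3, 2.6, 3.8, 1.9, 1.4, 11.8, 9.5, 4.4, 9.3; M̄R̄ = 52.1000 / 11 = 4.7364
UCL_MR = D₄·M̄R̄ = 3.267 × 4.7364 = 15.4737

15.474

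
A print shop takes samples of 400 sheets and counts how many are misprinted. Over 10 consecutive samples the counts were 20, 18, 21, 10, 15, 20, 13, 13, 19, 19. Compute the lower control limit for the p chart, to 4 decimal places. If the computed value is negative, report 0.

p̄ = Σdᵢ / (k·n) = 168 / (10 × 400) = 0.04200
LCL = p̄ − 3·√(p̄(1−p̄)/n) = 0.04200 − 3 × 0.01003 = 0.01191

0.0119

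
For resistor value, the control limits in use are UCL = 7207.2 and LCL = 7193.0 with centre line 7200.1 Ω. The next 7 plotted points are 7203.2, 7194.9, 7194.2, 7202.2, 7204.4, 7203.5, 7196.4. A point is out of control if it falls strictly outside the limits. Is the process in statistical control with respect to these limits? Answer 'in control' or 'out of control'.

in control

All 7 points lie within [7193.0, 7207.2].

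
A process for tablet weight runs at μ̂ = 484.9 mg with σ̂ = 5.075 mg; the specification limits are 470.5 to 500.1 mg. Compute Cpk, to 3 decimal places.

Cpu = (USL − μ̂) / (3σ̂) = (500.1 − 484.9) / (3 × 5.075) = 0.9984; Cpl = (μ̂ − LSL) / (3σ̂) = (484.9 − 470.5) / (3 × 5.075) = 0.9458; Cpk = min(Cpu, Cpl) = 0.9458

0.946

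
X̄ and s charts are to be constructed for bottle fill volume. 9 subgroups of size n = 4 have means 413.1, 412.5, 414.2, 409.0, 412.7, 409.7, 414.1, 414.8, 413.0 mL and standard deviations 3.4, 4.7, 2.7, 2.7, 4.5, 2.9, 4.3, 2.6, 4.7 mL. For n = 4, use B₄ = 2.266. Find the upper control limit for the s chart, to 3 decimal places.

8.183

s̄ = (3.4 + 4.7 + 2.7 + 2.7 + 4.5 + 2.9 + 4.3 + 2.6 + 4.7) / 9 = 3.6111
UCL_s = B₄·s̄ = 2.266 × 3.6111 = 8.1828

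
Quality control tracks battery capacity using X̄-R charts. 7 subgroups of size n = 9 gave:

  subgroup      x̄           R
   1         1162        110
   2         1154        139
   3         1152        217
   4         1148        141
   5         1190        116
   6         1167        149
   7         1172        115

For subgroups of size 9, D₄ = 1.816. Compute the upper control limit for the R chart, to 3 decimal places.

256.056

R̄ = (110 + 139 + 217 + 141 + 116 + 149 + 115) / 7 = 987.0000 / 7 = 141.0000
UCL_R = D₄·R̄ = 1.816 × 141.0000 = 256.0560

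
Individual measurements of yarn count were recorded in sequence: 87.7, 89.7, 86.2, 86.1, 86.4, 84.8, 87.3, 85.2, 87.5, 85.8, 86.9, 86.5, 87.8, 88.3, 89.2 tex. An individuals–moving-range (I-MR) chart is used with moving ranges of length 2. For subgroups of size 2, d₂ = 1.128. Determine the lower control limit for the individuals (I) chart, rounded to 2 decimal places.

X̄ = (87.7 + 89.7 + 86.2 + 86.1 + 86.4 + 84.8 + 87.3 + 85.2 + 87.5 + 85.8 + 86.9 + 86.5 + 87.8 + 88.3 + 89.2) / 15 = 87.0267
Moving ranges: 2.0, 3.5, 0.1, 0.3, 1.6, 2.5, 2.1, 2.3, 1.7, 1.1, 0.4, 1.3, 0.5, 0.9; M̄R̄ = 20.3000 / 14 = 1.4500
LCL = X̄ − 3·M̄R̄/d₂ = 87.0267 − 3 × 1.4500 / 1.128 = 83.1703

83.17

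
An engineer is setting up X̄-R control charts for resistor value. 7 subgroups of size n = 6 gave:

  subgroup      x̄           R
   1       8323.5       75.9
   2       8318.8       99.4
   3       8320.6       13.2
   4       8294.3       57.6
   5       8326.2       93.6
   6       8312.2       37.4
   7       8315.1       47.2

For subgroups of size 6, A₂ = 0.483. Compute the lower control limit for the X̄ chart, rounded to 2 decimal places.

X̄̄ = (8323.5 + 8318.8 + 8320.6 + 8294.3 + 8326.2 + 8312.2 + 8315.1) / 7 = 58210.7000 / 7 = 8315.8143
R̄ = (75.9 + 99.4 + 13.2 + 57.6 + 93.6 + 37.4 + 47.2) / 7 = 424.3000 / 7 = 60.6143
LCL = X̄̄ − A₂·R̄ = 8315.8143 − 0.483 × 60.6143 = 8286.5376

8286.54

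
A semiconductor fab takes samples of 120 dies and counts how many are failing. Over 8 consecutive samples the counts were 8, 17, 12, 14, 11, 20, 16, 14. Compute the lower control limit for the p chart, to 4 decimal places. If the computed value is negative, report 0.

p̄ = Σdᵢ / (k·n) = 112 / (8 × 120) = 0.11667
LCL = p̄ − 3·√(p̄(1−p̄)/n) = 0.11667 − 3 × 0.02931 = 0.02875

0.0288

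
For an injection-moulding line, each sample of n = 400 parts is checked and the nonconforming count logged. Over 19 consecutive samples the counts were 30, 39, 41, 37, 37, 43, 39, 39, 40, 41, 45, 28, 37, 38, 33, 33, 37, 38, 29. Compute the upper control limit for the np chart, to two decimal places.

p̄ = Σdᵢ / (k·n) = 704 / (19 × 400) = 0.09263
UCL = np̄ + 3·√(np̄(1−p̄)) = 37.0526 + 3 × √(37.0526×0.90737) = 37.0526 + 3 × 5.7983 = 54.4476

54.45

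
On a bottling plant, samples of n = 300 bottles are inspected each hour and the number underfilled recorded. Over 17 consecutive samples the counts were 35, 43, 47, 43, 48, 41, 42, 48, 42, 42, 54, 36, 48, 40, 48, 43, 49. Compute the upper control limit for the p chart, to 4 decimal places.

0.2082

p̄ = Σdᵢ / (k·n) = 749 / (17 × 300) = 0.14686
UCL = p̄ + 3·√(p̄(1−p̄)/n) = 0.14686 + 3 × √(0.14686×0.85314/300) = 0.14686 + 3 × 0.02044 = 0.20817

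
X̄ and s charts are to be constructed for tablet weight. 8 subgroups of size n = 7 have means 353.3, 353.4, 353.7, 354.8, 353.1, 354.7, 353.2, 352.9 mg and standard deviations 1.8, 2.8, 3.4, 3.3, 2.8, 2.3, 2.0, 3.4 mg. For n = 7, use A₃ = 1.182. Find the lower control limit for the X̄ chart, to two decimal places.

350.42

X̄̄ = (353.3 + 353.4 + 353.7 + 354.8 + 353.1 + 354.7 + 353.2 + 352.9) / 8 = 353.6375
s̄ = (1.8 + 2.8 + 3.4 + 3.3 + 2.8 + 2.3 + 2.0 + 3.4) / 8 = 2.7250
LCL = X̄̄ − A₃·s̄ = 353.6375 − 1.182 × 2.7250 = 350.4165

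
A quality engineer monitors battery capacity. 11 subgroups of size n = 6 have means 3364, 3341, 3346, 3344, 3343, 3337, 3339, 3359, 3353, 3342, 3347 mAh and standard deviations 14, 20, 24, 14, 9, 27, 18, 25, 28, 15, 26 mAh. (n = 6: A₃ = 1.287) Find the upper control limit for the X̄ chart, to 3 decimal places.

X̄̄ = (3364 + 3341 + 3346 + 3344 + 3343 + 3337 + 3339 + 3359 + 3353 + 3342 + 3347) / 11 = 3346.8182
s̄ = (14 + 20 + 24 + 14 + 9 + 27 + 18 + 25 + 28 + 15 + 26) / 11 = 20.0000
UCL = X̄̄ + A₃·s̄ = 3346.8182 + 1.287 × 20.0000 = 3372.5582

3372.558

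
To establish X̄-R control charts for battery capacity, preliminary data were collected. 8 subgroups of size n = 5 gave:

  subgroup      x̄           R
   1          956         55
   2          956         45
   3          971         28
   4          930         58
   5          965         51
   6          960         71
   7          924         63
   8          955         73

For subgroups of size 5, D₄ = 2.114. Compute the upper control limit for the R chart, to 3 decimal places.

117.327

R̄ = (55 + 45 + 28 + 58 + 51 + 71 + 63 + 73) / 8 = 444.0000 / 8 = 55.5000
UCL_R = D₄·R̄ = 2.114 × 55.5000 = 117.3270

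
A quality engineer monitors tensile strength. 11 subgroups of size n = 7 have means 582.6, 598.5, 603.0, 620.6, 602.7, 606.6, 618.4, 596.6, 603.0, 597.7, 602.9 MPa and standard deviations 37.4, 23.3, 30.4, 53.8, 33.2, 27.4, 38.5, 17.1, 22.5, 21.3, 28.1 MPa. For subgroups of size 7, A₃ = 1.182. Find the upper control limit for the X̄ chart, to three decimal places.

X̄̄ = (582.6 + 598.5 + 603.0 + 620.6 + 602.7 + 606.6 + 618.4 + 596.6 + 603.0 + 597.7 + 602.9) / 11 = 602.9636
s̄ = (37.4 + 23.3 + 30.4 + 53.8 + 33.2 + 27.4 + 38.5 + 17.1 + 22.5 + 21.3 + 28.1) / 11 = 30.2727
UCL = X̄̄ + A₃·s̄ = 602.9636 + 1.182 × 30.2727 = 638.7460

638.746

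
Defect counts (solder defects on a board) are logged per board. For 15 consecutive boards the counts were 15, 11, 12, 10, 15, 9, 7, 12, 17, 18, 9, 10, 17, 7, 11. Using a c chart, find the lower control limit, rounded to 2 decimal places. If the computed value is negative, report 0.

1.61

c̄ = (15 + 11 + 12 + 10 + 15 + 9 + 7 + 12 + 17 + 18 + 9 + 10 + 17 + 7 + 11) / 15 = 180 / 15 = 12.0000
LCL = c̄ − 3√c̄ = 12.0000 − 3 × 3.4641 = 1.6077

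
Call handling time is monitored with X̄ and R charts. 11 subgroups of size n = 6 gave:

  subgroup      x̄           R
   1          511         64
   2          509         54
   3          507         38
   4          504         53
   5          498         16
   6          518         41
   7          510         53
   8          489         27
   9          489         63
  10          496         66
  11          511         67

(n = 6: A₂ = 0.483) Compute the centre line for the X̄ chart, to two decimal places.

503.82

X̄̄ = (511 + 509 + 507 + 504 + 498 + 518 + 510 + 489 + 489 + 496 + 511) / 11 = 5542.0000 / 11 = 503.8182
CL = X̄̄ = 503.8182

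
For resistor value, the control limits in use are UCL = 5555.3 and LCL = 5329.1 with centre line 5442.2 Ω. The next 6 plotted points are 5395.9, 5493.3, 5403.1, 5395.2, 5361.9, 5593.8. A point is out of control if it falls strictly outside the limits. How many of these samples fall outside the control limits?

1

Compare each point to [5329.1, 5555.3]: sample 6 = 5593.8 > UCL.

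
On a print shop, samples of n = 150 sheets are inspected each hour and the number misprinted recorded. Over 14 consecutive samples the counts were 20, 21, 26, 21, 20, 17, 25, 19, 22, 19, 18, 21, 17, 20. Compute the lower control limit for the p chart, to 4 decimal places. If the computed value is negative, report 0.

0.0522

p̄ = Σdᵢ / (k·n) = 286 / (14 × 150) = 0.13619
LCL = p̄ − 3·√(p̄(1−p̄)/n) = 0.13619 − 3 × 0.02801 = 0.05218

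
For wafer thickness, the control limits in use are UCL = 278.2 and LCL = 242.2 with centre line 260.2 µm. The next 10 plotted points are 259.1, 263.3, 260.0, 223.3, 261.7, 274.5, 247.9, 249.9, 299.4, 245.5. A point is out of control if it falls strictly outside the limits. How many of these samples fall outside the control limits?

2

Compare each point to [242.2, 278.2]: sample 4 = 223.3 < LCL; sample 9 = 299.4 > UCL.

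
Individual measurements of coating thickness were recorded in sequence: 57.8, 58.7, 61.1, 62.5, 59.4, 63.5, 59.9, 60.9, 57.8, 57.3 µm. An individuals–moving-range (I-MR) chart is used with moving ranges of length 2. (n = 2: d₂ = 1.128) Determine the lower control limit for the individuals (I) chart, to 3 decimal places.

X̄ = (57.8 + 58.7 + 61.1 + 62.5 + 59.4 + 63.5 + 59.9 + 60.9 + 57.8 + 57.3) / 10 = 59.8900
Moving ranges: 0.9, 2.4, 1.4, 3.1, 4.1, 3.6, 1.0, 3.1, 0.5; M̄R̄ = 20.1000 / 9 = 2.2333
LCL = X̄ − 3·M̄R̄/d₂ = 59.8900 − 3 × 2.2333 / 1.128 = 53.9503

53.950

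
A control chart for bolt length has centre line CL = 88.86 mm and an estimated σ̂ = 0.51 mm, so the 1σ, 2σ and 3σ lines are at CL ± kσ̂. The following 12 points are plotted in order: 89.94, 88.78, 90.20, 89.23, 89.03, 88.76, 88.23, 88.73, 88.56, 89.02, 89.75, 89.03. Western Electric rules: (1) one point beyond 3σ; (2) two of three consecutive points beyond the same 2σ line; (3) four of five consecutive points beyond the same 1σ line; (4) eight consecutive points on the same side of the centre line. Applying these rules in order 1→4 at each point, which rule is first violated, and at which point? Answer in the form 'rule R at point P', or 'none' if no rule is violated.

Zone of each point (C = within 1σ̂, B = 1σ̂–2σ̂, A = 2σ̂–3σ̂, * = beyond 3σ̂; sign = side of CL): 1:+A, 2:-C, 3:+A, 4:+C, 5:+C, 6:-C, 7:-B, 8:-C, 9:-C, 10:+C, 11:+B, 12:+C
Rule 2 (two of three consecutive points beyond the same 2σ limit) is satisfied at point 3.

rule 2 at point 3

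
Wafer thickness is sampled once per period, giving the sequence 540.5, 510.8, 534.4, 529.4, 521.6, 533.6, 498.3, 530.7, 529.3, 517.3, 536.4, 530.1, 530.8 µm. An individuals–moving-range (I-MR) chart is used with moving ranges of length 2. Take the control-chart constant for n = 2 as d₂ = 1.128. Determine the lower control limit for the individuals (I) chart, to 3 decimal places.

X̄ = (540.5 + 510.8 + 534.4 + 529.4 + 521.6 + 533.6 + 498.3 + 530.7 + 529.3 + 517.3 + 536.4 + 530.1 + 530.8) / 13 = 526.4000
Moving ranges: 29.7, 23.6, 5.0, 7.8, 12.0, 35.3, 32.4, 1.4, 12.0, 19.1, 6.3, 0.7; M̄R̄ = 185.3000 / 12 = 15.4417
LCL = X̄ − 3·M̄R̄/d₂ = 526.4000 − 3 × 15.4417 / 1.128 = 485.3317

485.332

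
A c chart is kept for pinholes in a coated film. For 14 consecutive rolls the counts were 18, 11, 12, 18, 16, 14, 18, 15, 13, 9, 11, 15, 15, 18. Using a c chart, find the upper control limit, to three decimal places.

c̄ = (18 + 11 + 12 + 18 + 16 + 14 + 18 + 15 + 13 + 9 + 11 + 15 + 15 + 18) / 14 = 203 / 14 = 14.5000
UCL = c̄ + 3√c̄ = 14.5000 + 3 × √14.5000 = 14.5000 + 3 × 3.8079 = 25.9237

25.924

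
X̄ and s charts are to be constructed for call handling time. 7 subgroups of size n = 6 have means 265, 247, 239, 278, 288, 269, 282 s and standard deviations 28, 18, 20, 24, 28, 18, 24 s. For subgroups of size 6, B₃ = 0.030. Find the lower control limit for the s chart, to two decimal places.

s̄ = (28 + 18 + 20 + 24 + 28 + 18 + 24) / 7 = 22.8571
LCL_s = B₃·s̄ = 0.030 × 22.8571 = 0.6857

0.69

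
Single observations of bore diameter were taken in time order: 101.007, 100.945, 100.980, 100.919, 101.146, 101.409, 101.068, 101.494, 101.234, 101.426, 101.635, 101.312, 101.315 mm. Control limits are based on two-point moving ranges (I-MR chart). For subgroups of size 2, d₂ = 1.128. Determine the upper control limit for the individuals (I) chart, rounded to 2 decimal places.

X̄ = (101.007 + 100.945 + 100.980 + 100.919 + 101.146 + 101.409 + 101.068 + 101.494 + 101.234 + 101.426 + 101.635 + 101.312 + 101.315) / 13 = 101.2223
Moving ranges: 0.062, 0.035, 0.061, 0.227, 0.263, 0.341, 0.426, 0.260, 0.192, 0.209, 0.323, 0.003; M̄R̄ = 2.4020 / 12 = 0.2002
UCL = X̄ + 3·M̄R̄/d₂ = 101.2223 + 3 × 0.2002 / 1.128 = 101.7547

101.75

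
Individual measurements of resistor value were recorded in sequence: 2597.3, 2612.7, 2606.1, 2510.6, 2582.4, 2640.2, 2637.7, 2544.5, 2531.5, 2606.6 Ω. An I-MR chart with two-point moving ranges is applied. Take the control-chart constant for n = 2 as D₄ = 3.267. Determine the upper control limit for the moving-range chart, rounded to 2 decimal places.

Moving ranges: 15.4, 6.6, 95.5, 71.8, 57.8, 2.5, 93.2, 13.0, 75.1; M̄R̄ = 430.9000 / 9 = 47.8778
UCL_MR = D₄·M̄R̄ = 3.267 × 47.8778 = 156.4167

156.42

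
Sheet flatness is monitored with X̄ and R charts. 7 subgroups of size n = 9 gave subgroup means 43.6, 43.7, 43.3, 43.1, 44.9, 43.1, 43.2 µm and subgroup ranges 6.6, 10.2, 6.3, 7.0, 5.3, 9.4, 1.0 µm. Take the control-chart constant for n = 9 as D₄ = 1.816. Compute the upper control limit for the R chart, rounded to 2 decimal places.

R̄ = (6.6 + 10.2 + 6.3 + 7.0 + 5.3 + 9.4 + 1.0) / 7 = 45.8000 / 7 = 6.5429
UCL_R = D₄·R̄ = 1.816 × 6.5429 = 11.8818

11.88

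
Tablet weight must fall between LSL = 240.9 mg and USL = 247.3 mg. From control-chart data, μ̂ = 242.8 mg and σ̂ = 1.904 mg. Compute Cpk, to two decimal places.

Cpu = (USL − μ̂) / (3σ̂) = (247.3 − 242.8) / (3 × 1.904) = 0.7878; Cpl = (μ̂ − LSL) / (3σ̂) = (242.8 − 240.9) / (3 × 1.904) = 0.3326; Cpk = min(Cpu, Cpl) = 0.3326

0.33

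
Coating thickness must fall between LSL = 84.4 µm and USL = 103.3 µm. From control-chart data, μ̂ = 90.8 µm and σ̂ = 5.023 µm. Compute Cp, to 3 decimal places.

0.627

Cp = (USL − LSL) / (6σ̂) = (103.3 − 84.4) / (6 × 5.023) = 18.9000 / 30.1380 = 0.6271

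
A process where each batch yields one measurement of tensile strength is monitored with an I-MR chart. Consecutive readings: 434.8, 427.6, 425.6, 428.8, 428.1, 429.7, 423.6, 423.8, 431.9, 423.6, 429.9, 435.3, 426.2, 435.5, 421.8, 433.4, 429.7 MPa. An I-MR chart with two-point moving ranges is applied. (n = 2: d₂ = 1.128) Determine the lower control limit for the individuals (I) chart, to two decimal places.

412.74

X̄ = (434.8 + 427.6 + 425.6 + 428.8 + 428.1 + 429.7 + 423.6 + 423.8 + 431.9 + 423.6 + 429.9 + 435.3 + 426.2 + 435.5 + 421.8 + 433.4 + 429.7) / 17 = 428.7824
Moving ranges: 7.2, 2.0, 3.2, 0.7, 1.6, 6.1, 0.2, 8.1, 8.3, 6.3, 5.4, 9.1, 9.3, 13.7, 11.6, 3.7; M̄R̄ = 96.5000 / 16 = 6.0312
LCL = X̄ − 3·M̄R̄/d₂ = 428.7824 − 3 × 6.0312 / 1.128 = 412.7418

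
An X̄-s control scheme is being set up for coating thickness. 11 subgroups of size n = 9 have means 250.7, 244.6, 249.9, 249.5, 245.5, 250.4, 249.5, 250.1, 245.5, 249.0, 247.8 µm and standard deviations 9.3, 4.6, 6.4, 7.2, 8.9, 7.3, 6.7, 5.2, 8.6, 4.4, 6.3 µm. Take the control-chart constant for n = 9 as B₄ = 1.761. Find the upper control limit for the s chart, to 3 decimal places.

s̄ = (9.3 + 4.6 + 6.4 + 7.2 + 8.9 + 7.3 + 6.7 + 5.2 + 8.6 + 4.4 + 6.3) / 11 = 6.8091
UCL_s = B₄·s̄ = 1.761 × 6.8091 = 11.9908

11.991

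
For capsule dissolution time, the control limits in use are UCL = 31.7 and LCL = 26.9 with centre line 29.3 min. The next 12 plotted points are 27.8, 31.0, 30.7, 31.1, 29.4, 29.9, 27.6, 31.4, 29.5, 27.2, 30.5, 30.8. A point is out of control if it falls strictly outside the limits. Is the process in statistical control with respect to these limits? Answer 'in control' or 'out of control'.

in control

All 12 points lie within [26.9, 31.7].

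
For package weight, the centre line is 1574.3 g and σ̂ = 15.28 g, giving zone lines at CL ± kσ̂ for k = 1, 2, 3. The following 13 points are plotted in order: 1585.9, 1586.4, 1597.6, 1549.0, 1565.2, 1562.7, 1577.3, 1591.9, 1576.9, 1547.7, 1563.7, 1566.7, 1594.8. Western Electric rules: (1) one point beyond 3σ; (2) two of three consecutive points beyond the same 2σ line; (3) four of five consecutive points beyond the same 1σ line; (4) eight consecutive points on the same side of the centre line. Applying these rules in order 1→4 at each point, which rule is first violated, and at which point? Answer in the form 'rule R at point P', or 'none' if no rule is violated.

none

Zone of each point (C = within 1σ̂, B = 1σ̂–2σ̂, A = 2σ̂–3σ̂, * = beyond 3σ̂; sign = side of CL): 1:+C, 2:+C, 3:+B, 4:-B, 5:-C, 6:-C, 7:+C, 8:+B, 9:+C, 10:-B, 11:-C, 12:-C, 13:+B
No rule fires across all 13 points.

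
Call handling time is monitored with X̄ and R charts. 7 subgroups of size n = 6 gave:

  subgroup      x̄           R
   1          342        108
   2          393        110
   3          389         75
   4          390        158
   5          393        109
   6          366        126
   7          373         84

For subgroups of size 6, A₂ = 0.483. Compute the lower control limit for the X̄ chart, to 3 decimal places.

X̄̄ = (342 + 393 + 389 + 390 + 393 + 366 + 373) / 7 = 2646.0000 / 7 = 378.0000
R̄ = (108 + 110 + 75 + 158 + 109 + 126 + 84) / 7 = 770.0000 / 7 = 110.0000
LCL = X̄̄ − A₂·R̄ = 378.0000 − 0.483 × 110.0000 = 324.8700

324.870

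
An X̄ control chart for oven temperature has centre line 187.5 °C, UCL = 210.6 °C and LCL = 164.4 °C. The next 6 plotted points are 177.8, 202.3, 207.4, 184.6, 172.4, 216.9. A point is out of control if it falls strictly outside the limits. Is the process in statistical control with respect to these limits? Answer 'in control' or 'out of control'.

Compare each point to [164.4, 210.6]: sample 6 = 216.9 > UCL.

out of control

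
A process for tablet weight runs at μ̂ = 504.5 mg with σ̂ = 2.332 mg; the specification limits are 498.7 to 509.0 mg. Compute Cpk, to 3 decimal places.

0.643

Cpu = (USL − μ̂) / (3σ̂) = (509.0 − 504.5) / (3 × 2.332) = 0.6432; Cpl = (μ̂ − LSL) / (3σ̂) = (504.5 − 498.7) / (3 × 2.332) = 0.8290; Cpk = min(Cpu, Cpl) = 0.6432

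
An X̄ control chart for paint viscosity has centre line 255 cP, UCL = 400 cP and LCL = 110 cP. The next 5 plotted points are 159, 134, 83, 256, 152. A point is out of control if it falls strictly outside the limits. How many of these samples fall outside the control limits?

Compare each point to [110, 400]: sample 3 = 83 < LCL.

1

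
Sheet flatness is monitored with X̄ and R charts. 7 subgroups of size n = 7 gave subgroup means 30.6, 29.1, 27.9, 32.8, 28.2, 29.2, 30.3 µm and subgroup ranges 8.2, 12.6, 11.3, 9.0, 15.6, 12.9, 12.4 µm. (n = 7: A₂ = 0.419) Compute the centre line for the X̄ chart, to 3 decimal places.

X̄̄ = (30.6 + 29.1 + 27.9 + 32.8 + 28.2 + 29.2 + 30.3) / 7 = 208.1000 / 7 = 29.7286
CL = X̄̄ = 29.7286

29.729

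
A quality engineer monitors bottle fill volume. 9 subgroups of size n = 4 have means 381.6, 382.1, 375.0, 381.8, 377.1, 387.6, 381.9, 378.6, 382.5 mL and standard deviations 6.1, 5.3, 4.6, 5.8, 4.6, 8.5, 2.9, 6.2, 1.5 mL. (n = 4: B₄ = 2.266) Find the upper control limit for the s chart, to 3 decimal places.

s̄ = (6.1 + 5.3 + 4.6 + 5.8 + 4.6 + 8.5 + 2.9 + 6.2 + 1.5) / 9 = 5.0556
UCL_s = B₄·s̄ = 2.266 × 5.0556 = 11.4559

11.456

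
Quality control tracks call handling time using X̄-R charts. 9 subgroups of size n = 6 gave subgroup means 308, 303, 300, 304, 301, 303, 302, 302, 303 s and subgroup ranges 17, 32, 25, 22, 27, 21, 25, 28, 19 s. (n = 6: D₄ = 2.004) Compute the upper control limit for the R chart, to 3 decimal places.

48.096

R̄ = (17 + 32 + 25 + 22 + 27 + 21 + 25 + 28 + 19) / 9 = 216.0000 / 9 = 24.0000
UCL_R = D₄·R̄ = 2.004 × 24.0000 = 48.0960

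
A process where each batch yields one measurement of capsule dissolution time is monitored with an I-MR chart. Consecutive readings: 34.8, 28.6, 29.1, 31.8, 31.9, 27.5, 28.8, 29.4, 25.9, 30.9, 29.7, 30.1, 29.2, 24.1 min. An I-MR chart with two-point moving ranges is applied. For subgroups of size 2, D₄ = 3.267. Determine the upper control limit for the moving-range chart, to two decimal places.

Moving ranges: 6.2, 0.5, 2.7, 0.1, 4.4, 1.3, 0.6, 3.5, 5.0, 1.2, 0.4, 0.9, 5.1; M̄R̄ = 31.9000 / 13 = 2.4538
UCL_MR = D₄·M̄R̄ = 3.267 × 2.4538 = 8.0167

8.02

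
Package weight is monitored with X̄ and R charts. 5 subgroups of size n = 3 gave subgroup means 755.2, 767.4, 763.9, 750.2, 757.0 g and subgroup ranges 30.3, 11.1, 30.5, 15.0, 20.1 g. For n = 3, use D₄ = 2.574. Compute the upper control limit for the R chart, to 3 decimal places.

55.084

R̄ = (30.3 + 11.1 + 30.5 + 15.0 + 20.1) / 5 = 107.0000 / 5 = 21.4000
UCL_R = D₄·R̄ = 2.574 × 21.4000 = 55.0836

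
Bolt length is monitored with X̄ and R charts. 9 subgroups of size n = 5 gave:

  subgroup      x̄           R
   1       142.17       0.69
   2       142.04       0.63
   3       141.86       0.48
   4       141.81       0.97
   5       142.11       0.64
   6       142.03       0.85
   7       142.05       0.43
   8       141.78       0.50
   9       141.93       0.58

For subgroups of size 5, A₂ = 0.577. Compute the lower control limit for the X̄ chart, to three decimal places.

X̄̄ = (142.17 + 142.04 + 141.86 + 141.81 + 142.11 + 142.03 + 142.05 + 141.78 + 141.93) / 9 = 1277.7800 / 9 = 141.9756
R̄ = (0.69 + 0.63 + 0.48 + 0.97 + 0.64 + 0.85 + 0.43 + 0.50 + 0.58) / 9 = 5.7700 / 9 = 0.6411
LCL = X̄̄ − A₂·R̄ = 141.9756 − 0.577 × 0.6411 = 141.6056

141.606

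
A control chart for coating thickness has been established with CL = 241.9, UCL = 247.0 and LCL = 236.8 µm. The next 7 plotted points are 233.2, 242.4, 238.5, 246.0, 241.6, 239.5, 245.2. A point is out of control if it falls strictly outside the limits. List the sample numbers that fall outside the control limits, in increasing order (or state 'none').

1

Compare each point to [236.8, 247.0]: sample 1 = 233.2 < LCL.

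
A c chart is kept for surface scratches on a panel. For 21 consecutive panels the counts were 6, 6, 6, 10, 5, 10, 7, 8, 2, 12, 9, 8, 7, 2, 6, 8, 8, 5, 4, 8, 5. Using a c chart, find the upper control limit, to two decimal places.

c̄ = (6 + 6 + 6 + 10 + 5 + 10 + 7 + 8 + 2 + 12 + 9 + 8 + 7 + 2 + 6 + 8 + 8 + 5 + 4 + 8 + 5) / 21 = 142 / 21 = 6.7619
UCL = c̄ + 3√c̄ = 6.7619 + 3 × √6.7619 = 6.7619 + 3 × 2.6004 = 14.5630

14.56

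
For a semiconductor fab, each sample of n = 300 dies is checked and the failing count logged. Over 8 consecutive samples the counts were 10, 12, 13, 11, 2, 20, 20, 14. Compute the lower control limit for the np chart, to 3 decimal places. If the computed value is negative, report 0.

2.268

p̄ = Σdᵢ / (k·n) = 102 / (8 × 300) = 0.04250
LCL = np̄ − 3·√(np̄(1−p̄)) = 12.7500 − 3 × 3.4940 = 2.2680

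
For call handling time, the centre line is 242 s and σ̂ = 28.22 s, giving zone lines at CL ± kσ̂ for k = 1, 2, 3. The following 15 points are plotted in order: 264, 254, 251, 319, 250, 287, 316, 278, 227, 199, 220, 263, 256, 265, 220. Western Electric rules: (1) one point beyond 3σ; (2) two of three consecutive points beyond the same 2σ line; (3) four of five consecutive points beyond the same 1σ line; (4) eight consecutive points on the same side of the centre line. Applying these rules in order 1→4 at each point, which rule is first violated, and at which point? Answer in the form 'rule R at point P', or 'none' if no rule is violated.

Zone of each point (C = within 1σ̂, B = 1σ̂–2σ̂, A = 2σ̂–3σ̂, * = beyond 3σ̂; sign = side of CL): 1:+C, 2:+C, 3:+C, 4:+A, 5:+C, 6:+B, 7:+A, 8:+B, 9:-C, 10:-B, 11:-C, 12:+C, 13:+C, 14:+C, 15:-C
Rule 3 (four of five consecutive points beyond the same 1σ limit) is satisfied at point 8.

rule 3 at point 8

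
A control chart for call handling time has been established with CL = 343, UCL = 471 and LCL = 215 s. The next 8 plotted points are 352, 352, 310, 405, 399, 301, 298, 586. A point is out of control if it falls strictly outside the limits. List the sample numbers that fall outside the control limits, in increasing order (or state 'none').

8

Compare each point to [215, 471]: sample 8 = 586 > UCL.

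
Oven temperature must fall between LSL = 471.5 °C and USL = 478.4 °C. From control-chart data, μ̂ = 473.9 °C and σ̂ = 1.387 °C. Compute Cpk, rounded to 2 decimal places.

Cpu = (USL − μ̂) / (3σ̂) = (478.4 − 473.9) / (3 × 1.387) = 1.0815; Cpl = (μ̂ − LSL) / (3σ̂) = (473.9 − 471.5) / (3 × 1.387) = 0.5768; Cpk = min(Cpu, Cpl) = 0.5768

0.58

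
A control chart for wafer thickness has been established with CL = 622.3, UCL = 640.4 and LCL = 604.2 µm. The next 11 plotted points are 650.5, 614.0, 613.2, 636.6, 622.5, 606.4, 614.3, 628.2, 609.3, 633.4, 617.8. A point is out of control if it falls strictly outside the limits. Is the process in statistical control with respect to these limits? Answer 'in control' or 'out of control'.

out of control

Compare each point to [604.2, 640.4]: sample 1 = 650.5 > UCL.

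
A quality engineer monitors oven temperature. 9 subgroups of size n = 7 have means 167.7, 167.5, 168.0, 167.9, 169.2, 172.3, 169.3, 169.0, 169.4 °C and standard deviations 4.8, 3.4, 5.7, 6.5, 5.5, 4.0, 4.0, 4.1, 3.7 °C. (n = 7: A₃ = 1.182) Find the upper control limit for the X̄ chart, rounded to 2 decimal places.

X̄̄ = (167.7 + 167.5 + 168.0 + 167.9 + 169.2 + 172.3 + 169.3 + 169.0 + 169.4) / 9 = 168.9222
s̄ = (4.8 + 3.4 + 5.7 + 6.5 + 5.5 + 4.0 + 4.0 + 4.1 + 3.7) / 9 = 4.6333
UCL = X̄̄ + A₃·s̄ = 168.9222 + 1.182 × 4.6333 = 174.3988

174.40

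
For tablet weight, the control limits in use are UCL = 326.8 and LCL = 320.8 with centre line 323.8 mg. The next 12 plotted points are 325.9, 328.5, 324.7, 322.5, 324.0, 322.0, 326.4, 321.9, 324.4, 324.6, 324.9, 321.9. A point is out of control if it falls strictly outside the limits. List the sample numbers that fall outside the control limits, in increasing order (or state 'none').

2

Compare each point to [320.8, 326.8]: sample 2 = 328.5 > UCL.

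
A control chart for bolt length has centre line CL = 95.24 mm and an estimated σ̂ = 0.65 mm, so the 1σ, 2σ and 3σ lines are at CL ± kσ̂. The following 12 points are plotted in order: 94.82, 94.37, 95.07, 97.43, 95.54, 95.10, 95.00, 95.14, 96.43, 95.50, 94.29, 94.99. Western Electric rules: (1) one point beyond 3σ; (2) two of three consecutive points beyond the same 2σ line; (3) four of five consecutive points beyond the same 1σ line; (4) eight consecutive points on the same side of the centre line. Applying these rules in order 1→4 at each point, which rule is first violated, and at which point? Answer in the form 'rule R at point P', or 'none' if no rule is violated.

rule 1 at point 4

Zone of each point (C = within 1σ̂, B = 1σ̂–2σ̂, A = 2σ̂–3σ̂, * = beyond 3σ̂; sign = side of CL): 1:-C, 2:-B, 3:-C, 4:+*, 5:+C, 6:-C, 7:-C, 8:-C, 9:+B, 10:+C, 11:-B, 12:-C
Rule 1 (one point beyond the 3σ limits) is satisfied at point 4.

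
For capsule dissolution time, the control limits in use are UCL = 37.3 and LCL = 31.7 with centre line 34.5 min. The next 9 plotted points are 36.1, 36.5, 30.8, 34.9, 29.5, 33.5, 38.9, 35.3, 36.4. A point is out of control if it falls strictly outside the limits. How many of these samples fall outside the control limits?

3

Compare each point to [31.7, 37.3]: sample 3 = 30.8 < LCL; sample 5 = 29.5 < LCL; sample 7 = 38.9 > UCL.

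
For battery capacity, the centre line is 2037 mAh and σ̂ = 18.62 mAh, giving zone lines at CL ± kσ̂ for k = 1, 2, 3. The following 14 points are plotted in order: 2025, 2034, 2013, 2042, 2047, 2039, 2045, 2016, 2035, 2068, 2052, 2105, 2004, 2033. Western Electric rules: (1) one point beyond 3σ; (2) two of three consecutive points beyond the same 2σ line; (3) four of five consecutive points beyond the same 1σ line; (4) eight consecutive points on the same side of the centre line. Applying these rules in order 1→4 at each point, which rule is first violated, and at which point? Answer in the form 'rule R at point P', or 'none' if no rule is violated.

Zone of each point (C = within 1σ̂, B = 1σ̂–2σ̂, A = 2σ̂–3σ̂, * = beyond 3σ̂; sign = side of CL): 1:-C, 2:-C, 3:-B, 4:+C, 5:+C, 6:+C, 7:+C, 8:-B, 9:-C, 10:+B, 11:+C, 12:+*, 13:-B, 14:-C
Rule 1 (one point beyond the 3σ limits) is satisfied at point 12.

rule 1 at point 12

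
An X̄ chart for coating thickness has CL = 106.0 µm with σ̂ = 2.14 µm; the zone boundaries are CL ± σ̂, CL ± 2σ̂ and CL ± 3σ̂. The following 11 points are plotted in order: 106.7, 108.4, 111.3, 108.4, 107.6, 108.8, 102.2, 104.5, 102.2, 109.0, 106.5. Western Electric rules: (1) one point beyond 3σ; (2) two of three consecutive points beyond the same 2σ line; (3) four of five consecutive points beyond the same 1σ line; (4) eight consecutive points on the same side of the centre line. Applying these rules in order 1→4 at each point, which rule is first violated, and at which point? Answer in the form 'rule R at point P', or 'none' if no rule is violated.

rule 3 at point 6

Zone of each point (C = within 1σ̂, B = 1σ̂–2σ̂, A = 2σ̂–3σ̂, * = beyond 3σ̂; sign = side of CL): 1:+C, 2:+B, 3:+A, 4:+B, 5:+C, 6:+B, 7:-B, 8:-C, 9:-B, 10:+B, 11:+C
Rule 3 (four of five consecutive points beyond the same 1σ limit) is satisfied at point 6.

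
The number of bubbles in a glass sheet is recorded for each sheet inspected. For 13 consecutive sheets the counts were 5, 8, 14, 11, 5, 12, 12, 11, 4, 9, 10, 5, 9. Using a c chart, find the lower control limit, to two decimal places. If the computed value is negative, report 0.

c̄ = (5 + 8 + 14 + 11 + 5 + 12 + 12 + 11 + 4 + 9 + 10 + 5 + 9) / 13 = 115 / 13 = 8.8462
LCL = c̄ − 3√c̄ = 8.8462 − 3 × 2.9742 = -0.0766 → 0 (cannot be negative)

0.00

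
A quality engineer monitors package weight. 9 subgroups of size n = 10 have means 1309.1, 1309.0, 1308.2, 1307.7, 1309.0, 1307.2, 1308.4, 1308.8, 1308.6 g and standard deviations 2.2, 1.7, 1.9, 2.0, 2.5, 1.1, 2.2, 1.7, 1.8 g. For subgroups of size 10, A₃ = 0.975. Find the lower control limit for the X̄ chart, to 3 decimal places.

X̄̄ = (1309.1 + 1309.0 + 1308.2 + 1307.7 + 1309.0 + 1307.2 + 1308.4 + 1308.8 + 1308.6) / 9 = 1308.4444
s̄ = (2.2 + 1.7 + 1.9 + 2.0 + 2.5 + 1.1 + 2.2 + 1.7 + 1.8) / 9 = 1.9000
LCL = X̄̄ − A₃·s̄ = 1308.4444 − 0.975 × 1.9000 = 1306.5919

1306.592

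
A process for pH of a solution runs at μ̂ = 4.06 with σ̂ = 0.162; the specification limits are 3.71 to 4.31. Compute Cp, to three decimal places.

0.617

Cp = (USL − LSL) / (6σ̂) = (4.31 − 3.71) / (6 × 0.162) = 0.6000 / 0.9720 = 0.6173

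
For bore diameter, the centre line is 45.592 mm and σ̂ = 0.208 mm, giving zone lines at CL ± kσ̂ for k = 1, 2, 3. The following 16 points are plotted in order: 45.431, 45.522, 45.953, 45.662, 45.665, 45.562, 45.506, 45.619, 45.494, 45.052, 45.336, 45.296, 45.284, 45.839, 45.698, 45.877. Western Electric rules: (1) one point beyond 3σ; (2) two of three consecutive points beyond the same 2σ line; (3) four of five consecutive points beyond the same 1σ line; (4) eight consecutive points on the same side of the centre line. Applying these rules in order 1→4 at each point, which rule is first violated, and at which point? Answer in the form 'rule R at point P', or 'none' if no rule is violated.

Zone of each point (C = within 1σ̂, B = 1σ̂–2σ̂, A = 2σ̂–3σ̂, * = beyond 3σ̂; sign = side of CL): 1:-C, 2:-C, 3:+B, 4:+C, 5:+C, 6:-C, 7:-C, 8:+C, 9:-C, 10:-A, 11:-B, 12:-B, 13:-B, 14:+B, 15:+C, 16:+B
Rule 3 (four of five consecutive points beyond the same 1σ limit) is satisfied at point 13.

rule 3 at point 13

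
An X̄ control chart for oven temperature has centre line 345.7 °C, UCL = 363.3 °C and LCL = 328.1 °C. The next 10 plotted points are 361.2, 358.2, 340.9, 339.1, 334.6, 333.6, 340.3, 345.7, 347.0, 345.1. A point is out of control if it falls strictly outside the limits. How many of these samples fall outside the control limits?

All 10 points lie within [328.1, 363.3].

0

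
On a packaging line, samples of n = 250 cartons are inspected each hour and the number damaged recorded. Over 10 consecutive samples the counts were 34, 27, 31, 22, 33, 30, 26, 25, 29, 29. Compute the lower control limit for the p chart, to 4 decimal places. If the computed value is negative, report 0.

0.0540

p̄ = Σdᵢ / (k·n) = 286 / (10 × 250) = 0.11440
LCL = p̄ − 3·√(p̄(1−p̄)/n) = 0.11440 − 3 × 0.02013 = 0.05401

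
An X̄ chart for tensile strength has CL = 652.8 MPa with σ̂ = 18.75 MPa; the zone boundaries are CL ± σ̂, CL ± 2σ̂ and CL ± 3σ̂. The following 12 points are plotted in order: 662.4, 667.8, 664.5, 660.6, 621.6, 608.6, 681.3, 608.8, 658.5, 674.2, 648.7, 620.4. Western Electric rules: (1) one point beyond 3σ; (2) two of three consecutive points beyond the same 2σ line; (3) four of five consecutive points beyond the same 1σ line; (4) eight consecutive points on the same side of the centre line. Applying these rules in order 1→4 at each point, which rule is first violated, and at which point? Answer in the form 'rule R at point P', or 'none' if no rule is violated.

rule 2 at point 8

Zone of each point (C = within 1σ̂, B = 1σ̂–2σ̂, A = 2σ̂–3σ̂, * = beyond 3σ̂; sign = side of CL): 1:+C, 2:+C, 3:+C, 4:+C, 5:-B, 6:-A, 7:+B, 8:-A, 9:+C, 10:+B, 11:-C, 12:-B
Rule 2 (two of three consecutive points beyond the same 2σ limit) is satisfied at point 8.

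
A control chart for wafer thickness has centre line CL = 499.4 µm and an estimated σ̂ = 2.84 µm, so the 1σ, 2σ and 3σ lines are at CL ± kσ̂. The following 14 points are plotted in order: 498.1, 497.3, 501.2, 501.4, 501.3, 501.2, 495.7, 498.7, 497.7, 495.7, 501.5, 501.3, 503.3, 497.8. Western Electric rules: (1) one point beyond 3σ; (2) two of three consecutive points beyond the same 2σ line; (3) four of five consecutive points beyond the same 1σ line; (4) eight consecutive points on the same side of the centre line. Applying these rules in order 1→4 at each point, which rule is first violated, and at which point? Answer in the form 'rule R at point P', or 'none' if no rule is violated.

Zone of each point (C = within 1σ̂, B = 1σ̂–2σ̂, A = 2σ̂–3σ̂, * = beyond 3σ̂; sign = side of CL): 1:-C, 2:-C, 3:+C, 4:+C, 5:+C, 6:+C, 7:-B, 8:-C, 9:-C, 10:-B, 11:+C, 12:+C, 13:+B, 14:-C
No rule fires across all 14 points.

none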